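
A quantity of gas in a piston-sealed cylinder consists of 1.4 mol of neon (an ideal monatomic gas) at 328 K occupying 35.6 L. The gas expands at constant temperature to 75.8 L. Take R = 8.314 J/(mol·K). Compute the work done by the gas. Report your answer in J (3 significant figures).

Isothermal: W = nRT ln(V₂/V₁).
W = (1.4)(8.314)(328) × ln(75.8/35.6)
  = 3818 × 0.7558
W_by_gas = 2885 J.

W ≈ 2890 J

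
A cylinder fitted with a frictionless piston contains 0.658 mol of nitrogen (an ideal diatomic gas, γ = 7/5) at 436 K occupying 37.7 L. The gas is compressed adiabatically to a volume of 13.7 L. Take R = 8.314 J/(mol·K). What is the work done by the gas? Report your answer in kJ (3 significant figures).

W ≈ -2.98 kJ

Adiabatic: TV^(γ−1) = const with γ = 7/5.
T₂ = T₁ (V₁/V₂)^(γ−1) = 436 × (37.7/13.7)^0.4 = 436 × 1.499 = 653.6 K.
W_by = nCᵥ(T₁ − T₂) = (0.658)(20.79)(436 − 653.6) = -2976 J.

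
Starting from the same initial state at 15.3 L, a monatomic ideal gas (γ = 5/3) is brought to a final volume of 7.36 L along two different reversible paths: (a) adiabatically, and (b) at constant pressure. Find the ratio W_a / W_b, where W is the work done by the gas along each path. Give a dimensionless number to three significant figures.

W_a / W_b ≈ 1.82

Path (a) adiabatic: W = P₁V₁(1 − (V₁/V₂)^(γ−1))/(γ−1) → W_a/(P₁V₁) = -0.9432.
Path (b) isobaric: W = P₁(V₂ − V₁) → W_b/(P₁V₁) = -0.519.
W_a / W_b = -0.9432 / -0.519 = 1.818.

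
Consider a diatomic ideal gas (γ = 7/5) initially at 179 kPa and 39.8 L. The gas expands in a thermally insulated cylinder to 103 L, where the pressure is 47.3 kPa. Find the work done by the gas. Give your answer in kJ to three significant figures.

W ≈ 5.63 kJ

Adiabatic: W = (P₁V₁ − P₂V₂)/(γ − 1) with γ = 7/5.
P₁V₁ = 7124 J, P₂V₂ = 4872 J.
W = (7124 − 4872) / 0.4 = 5631 J.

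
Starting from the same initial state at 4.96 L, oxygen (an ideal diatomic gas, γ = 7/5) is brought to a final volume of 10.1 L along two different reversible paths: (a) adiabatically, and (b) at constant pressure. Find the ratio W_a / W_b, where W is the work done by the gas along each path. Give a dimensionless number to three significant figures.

W_a / W_b ≈ 0.597

Path (a) adiabatic: W = P₁V₁(1 − (V₁/V₂)^(γ−1))/(γ−1) → W_a/(P₁V₁) = 0.6189.
Path (b) isobaric: W = P₁(V₂ − V₁) → W_b/(P₁V₁) = 1.036.
W_a / W_b = 0.6189 / 1.036 = 0.5973.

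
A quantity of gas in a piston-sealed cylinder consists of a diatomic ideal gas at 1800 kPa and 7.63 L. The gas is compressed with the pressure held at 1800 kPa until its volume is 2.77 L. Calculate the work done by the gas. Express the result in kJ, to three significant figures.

Isobaric: W = P ΔV.
W = (1800 kPa)(2.77 − 7.63 L) = (1800)(-4.86) = -8748 J.

W ≈ -8.75 kJ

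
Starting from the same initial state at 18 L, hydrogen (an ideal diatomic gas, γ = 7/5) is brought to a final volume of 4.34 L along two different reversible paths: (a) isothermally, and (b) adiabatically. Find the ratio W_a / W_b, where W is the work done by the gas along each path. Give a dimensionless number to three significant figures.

Path (a) isothermal: W = P₁V₁ ln(V₂/V₁) → W_a/(P₁V₁) = -1.422.
Path (b) adiabatic: W = P₁V₁(1 − (V₁/V₂)^(γ−1))/(γ−1) → W_b/(P₁V₁) = -1.916.
W_a / W_b = -1.422 / -1.916 = 0.7423.

W_a / W_b ≈ 0.742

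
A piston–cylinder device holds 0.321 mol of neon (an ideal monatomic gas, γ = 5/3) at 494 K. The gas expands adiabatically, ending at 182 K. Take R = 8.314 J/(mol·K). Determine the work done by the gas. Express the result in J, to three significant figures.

W ≈ 1250 J

Adiabatic ⇒ Q = 0, so W_by = −ΔU = nCᵥ(T₁ − T₂).
Cᵥ = 3R/2 = 12.47 J/(mol·K).
W = (0.321)(12.47)(494 − 182) = 1249 J.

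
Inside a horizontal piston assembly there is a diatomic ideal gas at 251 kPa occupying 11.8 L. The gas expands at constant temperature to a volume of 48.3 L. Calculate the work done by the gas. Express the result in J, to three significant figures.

W ≈ 4170 J

Isothermal: W = nRT ln(V₂/V₁) = P₁V₁ ln(V₂/V₁).
P₁V₁ = (251 kPa)(11.8 L) = 2962 J.
W = 2962 × ln(48.3/11.8) = 2962 × 1.409
W_by_gas = 4174 J.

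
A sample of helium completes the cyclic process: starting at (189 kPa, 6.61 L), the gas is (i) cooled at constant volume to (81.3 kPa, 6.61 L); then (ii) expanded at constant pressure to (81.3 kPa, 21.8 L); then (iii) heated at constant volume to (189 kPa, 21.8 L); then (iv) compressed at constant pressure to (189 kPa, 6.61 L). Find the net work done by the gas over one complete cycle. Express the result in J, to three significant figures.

Constant-volume legs do no work.
W(ii) = (81.3)(21.8 − 6.61) = 1235 J; W(iv) = (189)(6.61 − 21.8) = -2871 J.
W_net = 1235 − 2871 = -1636 J (the counter-clockwise enclosed area).

W_net ≈ -1640 J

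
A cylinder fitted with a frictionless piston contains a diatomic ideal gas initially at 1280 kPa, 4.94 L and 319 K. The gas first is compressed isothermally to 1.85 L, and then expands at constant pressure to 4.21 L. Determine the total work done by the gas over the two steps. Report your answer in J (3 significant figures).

W_total ≈ 1860 J

Step 1 (isothermal): W = P₁V₁ ln(V₂/V₁) = (6323) ln(1.85/4.94) = -6211 J.
After step 1: P = 3418 kPa, V = 1.85 L, T = 319 K.
Step 2 (isobaric): W = PΔV = (3418 kPa)(4.21 − 1.85 L) = 8066 J.
W_total = -6211 + 8066 = 1856 J.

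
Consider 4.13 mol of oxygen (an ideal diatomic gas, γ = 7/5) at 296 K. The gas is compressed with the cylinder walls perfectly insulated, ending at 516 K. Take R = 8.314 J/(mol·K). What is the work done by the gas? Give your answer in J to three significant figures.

W ≈ -18900 J

Adiabatic ⇒ Q = 0, so W_by = −ΔU = nCᵥ(T₁ − T₂).
Cᵥ = 5R/2 = 20.79 J/(mol·K).
W = (4.13)(20.79)(296 − 516) = -18885 J.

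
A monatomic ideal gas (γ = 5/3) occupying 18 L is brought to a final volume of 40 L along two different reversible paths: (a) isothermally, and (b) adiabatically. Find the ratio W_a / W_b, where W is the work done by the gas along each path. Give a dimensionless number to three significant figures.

Path (a) isothermal: W = P₁V₁ ln(V₂/V₁) → W_a/(P₁V₁) = 0.7985.
Path (b) adiabatic: W = P₁V₁(1 − (V₁/V₂)^(γ−1))/(γ−1) → W_b/(P₁V₁) = 0.6192.
W_a / W_b = 0.7985 / 0.6192 = 1.29.

W_a / W_b ≈ 1.29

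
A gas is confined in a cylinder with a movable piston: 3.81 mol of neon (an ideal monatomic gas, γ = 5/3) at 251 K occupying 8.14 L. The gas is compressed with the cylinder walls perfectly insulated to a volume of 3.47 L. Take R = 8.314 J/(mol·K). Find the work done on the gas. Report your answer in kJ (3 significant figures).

Adiabatic: TV^(γ−1) = const with γ = 5/3.
T₂ = T₁ (V₁/V₂)^(γ−1) = 251 × (8.14/3.47)^0.667 = 251 × 1.765 = 443.1 K.
W_by = nCᵥ(T₁ − T₂) = (3.81)(12.47)(251 − 443.1) = -9129 J.
Work on gas = −W_by = 9129 J.

W ≈ 9.13 kJ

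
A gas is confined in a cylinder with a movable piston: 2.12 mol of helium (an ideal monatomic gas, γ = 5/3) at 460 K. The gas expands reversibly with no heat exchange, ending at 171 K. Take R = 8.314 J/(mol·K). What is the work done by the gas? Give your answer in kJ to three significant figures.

Adiabatic ⇒ Q = 0, so W_by = −ΔU = nCᵥ(T₁ − T₂).
Cᵥ = 3R/2 = 12.47 J/(mol·K).
W = (2.12)(12.47)(460 − 171) = 7641 J.

W ≈ 7.64 kJ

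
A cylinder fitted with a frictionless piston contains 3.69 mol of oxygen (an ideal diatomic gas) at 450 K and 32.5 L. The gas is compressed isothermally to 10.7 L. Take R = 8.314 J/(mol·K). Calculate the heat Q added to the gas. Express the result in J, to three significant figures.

Isothermal ⇒ ΔU = 0, so Q = W = nRT ln(V₂/V₁).
Q = (3.69)(8.314)(450) ln(10.7/32.5) = 13805 × -1.111 = -15338 J.

Q ≈ -15300 J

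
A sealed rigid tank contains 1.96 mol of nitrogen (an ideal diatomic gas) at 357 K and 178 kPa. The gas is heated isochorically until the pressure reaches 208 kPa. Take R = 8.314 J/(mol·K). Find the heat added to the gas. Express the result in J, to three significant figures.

Constant volume ⇒ W = 0, so Q = ΔU = nCᵥΔT with Cᵥ = 5R/2 = 20.79 J/(mol·K).
At constant V, T₂/T₁ = P₂/P₁ ⇒ ΔT = T₁(P₂/P₁ − 1) = 357·(208/178 − 1) = 60.17 K.
ΔU = (1.96)(20.79)(60.17) = 2451 J.

Q ≈ 2450 J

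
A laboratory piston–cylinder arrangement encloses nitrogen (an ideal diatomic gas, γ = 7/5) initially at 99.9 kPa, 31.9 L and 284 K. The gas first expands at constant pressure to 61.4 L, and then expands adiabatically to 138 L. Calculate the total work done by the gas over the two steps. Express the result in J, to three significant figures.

Step 1 (isobaric): W = PΔV = (99.9 kPa)(61.4 − 31.9 L) = 2947 J.
After step 1: P = 99.9 kPa, V = 61.4 L, T = 546.6 K.
Step 2 (adiabatic): W = (P₁V₁ − P₂V₂)/(γ−1) = (6134 − 4437)/0.4 = 4243 J.
W_total = 2947 + 4243 = 7190 J.

W_total ≈ 7190 J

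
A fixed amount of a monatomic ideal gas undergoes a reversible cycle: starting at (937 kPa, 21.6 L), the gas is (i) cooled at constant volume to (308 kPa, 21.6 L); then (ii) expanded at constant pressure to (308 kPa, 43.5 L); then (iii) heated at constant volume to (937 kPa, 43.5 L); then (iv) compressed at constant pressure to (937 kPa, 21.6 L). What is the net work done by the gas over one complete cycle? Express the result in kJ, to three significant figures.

W_net ≈ -13.8 kJ

Constant-volume legs do no work.
W(ii) = (308)(43.5 − 21.6) = 6745 J; W(iv) = (937)(21.6 − 43.5) = -20520 J.
W_net = 6745 − 20520 = -13775 J (the counter-clockwise enclosed area).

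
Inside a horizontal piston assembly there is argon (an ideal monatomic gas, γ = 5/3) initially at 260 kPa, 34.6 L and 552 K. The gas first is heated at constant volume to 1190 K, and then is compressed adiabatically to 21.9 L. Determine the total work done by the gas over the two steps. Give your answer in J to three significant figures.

W_total ≈ -10400 J

Step 1 (isochoric): W = 0 (constant volume).
After step 1: P = 560.5 kPa (V unchanged).
Step 2 (adiabatic): W = (P₁V₁ − P₂V₂)/(γ−1) = (19394 − 26307)/0.667 = -10371 J.
W_total = 0 − 10371 = -10371 J.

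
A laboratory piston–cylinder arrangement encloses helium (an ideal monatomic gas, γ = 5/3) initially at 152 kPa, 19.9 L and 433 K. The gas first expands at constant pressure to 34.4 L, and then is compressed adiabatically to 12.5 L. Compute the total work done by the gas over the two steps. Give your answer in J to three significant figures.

Step 1 (isobaric): W = PΔV = (152 kPa)(34.4 − 19.9 L) = 2204 J.
After step 1: P = 152 kPa, V = 34.4 L, T = 748.5 K.
Step 2 (adiabatic): W = (P₁V₁ − P₂V₂)/(γ−1) = (5229 − 10268)/0.667 = -7559 J.
W_total = 2204 − 7559 = -5355 J.

W_total ≈ -5360 J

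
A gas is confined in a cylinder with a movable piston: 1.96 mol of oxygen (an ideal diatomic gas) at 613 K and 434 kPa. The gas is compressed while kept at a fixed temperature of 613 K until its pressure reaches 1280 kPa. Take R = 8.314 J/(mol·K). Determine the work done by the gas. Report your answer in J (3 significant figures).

W ≈ -10800 J

Isothermal process: W = nRT ln(V₂/V₁) = nRT ln(P₁/P₂).
W = (1.96)(8.314)(613) × ln(434/1280)
  = 9989 × ln(0.3391) = 9989 × -1.082
W_by_gas = -10804 J.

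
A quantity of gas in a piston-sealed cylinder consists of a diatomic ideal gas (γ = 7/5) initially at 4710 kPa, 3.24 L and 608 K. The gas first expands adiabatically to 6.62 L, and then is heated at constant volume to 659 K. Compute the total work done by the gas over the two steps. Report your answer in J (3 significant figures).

W_total ≈ 9480 J

Step 1 (adiabatic): W = (P₁V₁ − P₂V₂)/(γ−1) = (15260 − 11467)/0.4 = 9484 J.
Step 2 (isochoric): W = 0 (constant volume).
W_total = 9484 + 0 = 9484 J.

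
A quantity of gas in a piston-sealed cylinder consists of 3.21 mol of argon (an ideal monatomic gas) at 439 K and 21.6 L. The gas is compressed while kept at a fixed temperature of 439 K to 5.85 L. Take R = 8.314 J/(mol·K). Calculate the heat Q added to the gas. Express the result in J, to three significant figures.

Isothermal ⇒ ΔU = 0, so Q = W = nRT ln(V₂/V₁).
Q = (3.21)(8.314)(439) ln(5.85/21.6) = 11716 × -1.306 = -15304 J.

Q ≈ -15300 J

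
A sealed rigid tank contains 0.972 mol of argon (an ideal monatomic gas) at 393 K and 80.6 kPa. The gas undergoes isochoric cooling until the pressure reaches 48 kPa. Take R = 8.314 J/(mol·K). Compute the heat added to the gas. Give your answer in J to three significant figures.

Constant volume ⇒ W = 0, so Q = ΔU = nCᵥΔT with Cᵥ = 3R/2 = 12.47 J/(mol·K).
At constant V, T₂/T₁ = P₂/P₁ ⇒ ΔT = T₁(P₂/P₁ − 1) = 393·(48/80.6 − 1) = -159 K.
ΔU = (0.972)(12.47)(-159) = -1927 J.

Q ≈ -1930 J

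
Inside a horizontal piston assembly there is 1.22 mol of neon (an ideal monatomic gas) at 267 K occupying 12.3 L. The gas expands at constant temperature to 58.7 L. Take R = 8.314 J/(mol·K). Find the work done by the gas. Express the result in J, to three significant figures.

W ≈ 4230 J

Isothermal: W = nRT ln(V₂/V₁).
W = (1.22)(8.314)(267) × ln(58.7/12.3)
  = 2708 × 1.563
W_by_gas = 4232 J.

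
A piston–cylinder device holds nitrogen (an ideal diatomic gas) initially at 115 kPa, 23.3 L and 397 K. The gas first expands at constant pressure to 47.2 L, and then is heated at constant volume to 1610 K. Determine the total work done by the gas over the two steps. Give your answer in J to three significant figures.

W_total ≈ 2750 J

Step 1 (isobaric): W = PΔV = (115 kPa)(47.2 − 23.3 L) = 2749 J.
Step 2 (isochoric): W = 0 (constant volume).
W_total = 2749 + 0 = 2749 J.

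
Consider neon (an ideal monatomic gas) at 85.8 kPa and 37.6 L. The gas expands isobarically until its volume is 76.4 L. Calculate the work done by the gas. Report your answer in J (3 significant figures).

W ≈ 3330 J

Isobaric: W = P ΔV.
W = (85.8 kPa)(76.4 − 37.6 L) = (85.8)(38.8) = 3329 J.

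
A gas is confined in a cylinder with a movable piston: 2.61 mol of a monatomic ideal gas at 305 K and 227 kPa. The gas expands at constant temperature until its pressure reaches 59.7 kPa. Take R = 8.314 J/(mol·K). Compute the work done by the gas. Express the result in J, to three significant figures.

W ≈ 8840 J

Isothermal process: W = nRT ln(V₂/V₁) = nRT ln(P₁/P₂).
W = (2.61)(8.314)(305) × ln(227/59.7)
  = 6618 × ln(3.802) = 6618 × 1.336
W_by_gas = 8840 J.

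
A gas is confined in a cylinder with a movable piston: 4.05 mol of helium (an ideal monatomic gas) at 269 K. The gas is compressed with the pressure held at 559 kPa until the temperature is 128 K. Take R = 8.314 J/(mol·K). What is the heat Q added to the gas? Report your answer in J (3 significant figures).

Q ≈ -11900 J

Isobaric: W = nRΔT = (4.05)(8.314)(-141) = -4748 J.
ΔU = nCᵥΔT with Cᵥ = 3R/2: ΔU = (4.05)(12.47)(-141) = -7122 J.
Q = ΔU + W = -7122 − 4748 = -11869 J.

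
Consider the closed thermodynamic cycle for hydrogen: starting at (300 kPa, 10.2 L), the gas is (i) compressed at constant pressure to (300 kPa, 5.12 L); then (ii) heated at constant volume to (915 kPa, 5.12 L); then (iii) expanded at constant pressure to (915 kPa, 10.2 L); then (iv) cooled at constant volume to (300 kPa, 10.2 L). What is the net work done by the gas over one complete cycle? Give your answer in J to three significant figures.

Constant-volume legs do no work.
W(i) = (300)(5.12 − 10.2) = -1524 J; W(iii) = (915)(10.2 − 5.12) = 4648 J.
W_net = -1524 + 4648 = 3124 J (the clockwise enclosed area).

W_net ≈ 3120 J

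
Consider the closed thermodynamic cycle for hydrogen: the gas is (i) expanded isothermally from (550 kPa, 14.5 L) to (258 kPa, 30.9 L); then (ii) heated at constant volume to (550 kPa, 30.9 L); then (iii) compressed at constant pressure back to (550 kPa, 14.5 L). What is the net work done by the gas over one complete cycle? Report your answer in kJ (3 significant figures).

Leg (i): W = PᵢVᵢ ln(V_f/Vᵢ) = (7975) ln(30.9/14.5) = 6034 J.
Leg (ii): W = 0.
Leg (iii): W = PΔV = (550)(14.5 − 30.9) = -9020 J.
W_net = 6034 − 9020 = -2986 J.

W_net ≈ -2.99 kJ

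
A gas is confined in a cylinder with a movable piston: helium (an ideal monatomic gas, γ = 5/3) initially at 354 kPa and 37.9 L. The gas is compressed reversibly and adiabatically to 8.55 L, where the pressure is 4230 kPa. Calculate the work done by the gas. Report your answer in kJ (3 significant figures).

W ≈ -34.1 kJ

Adiabatic: W = (P₁V₁ − P₂V₂)/(γ − 1) with γ = 5/3.
P₁V₁ = 13417 J, P₂V₂ = 36166 J.
W = (13417 − 36166) / 0.6667 = -34125 J.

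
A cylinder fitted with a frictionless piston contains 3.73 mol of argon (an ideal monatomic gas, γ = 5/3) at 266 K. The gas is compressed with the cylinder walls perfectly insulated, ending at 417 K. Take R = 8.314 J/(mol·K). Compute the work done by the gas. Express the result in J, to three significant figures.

Adiabatic ⇒ Q = 0, so W_by = −ΔU = nCᵥ(T₁ − T₂).
Cᵥ = 3R/2 = 12.47 J/(mol·K).
W = (3.73)(12.47)(266 − 417) = -7024 J.

W ≈ -7020 J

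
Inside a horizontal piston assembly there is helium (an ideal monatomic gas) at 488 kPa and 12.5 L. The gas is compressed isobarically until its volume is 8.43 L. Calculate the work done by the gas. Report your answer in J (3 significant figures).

W ≈ -1990 J

Isobaric: W = P ΔV.
W = (488 kPa)(8.43 − 12.5 L) = (488)(-4.07) = -1986 J.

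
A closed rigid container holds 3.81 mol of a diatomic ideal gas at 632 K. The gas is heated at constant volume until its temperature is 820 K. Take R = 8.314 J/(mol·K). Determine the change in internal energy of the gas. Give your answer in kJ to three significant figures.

Constant volume ⇒ W = 0, so Q = ΔU = nCᵥΔT with Cᵥ = 5R/2 = 20.79 J/(mol·K).
ΔU = (3.81)(20.79)(820 − 632) = 14888 J.

ΔU ≈ 14.9 kJ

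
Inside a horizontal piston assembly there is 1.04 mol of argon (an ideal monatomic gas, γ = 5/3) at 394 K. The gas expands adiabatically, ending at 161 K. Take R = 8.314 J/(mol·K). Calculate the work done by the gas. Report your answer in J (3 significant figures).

W ≈ 3020 J

Adiabatic ⇒ Q = 0, so W_by = −ΔU = nCᵥ(T₁ − T₂).
Cᵥ = 3R/2 = 12.47 J/(mol·K).
W = (1.04)(12.47)(394 − 161) = 3022 J.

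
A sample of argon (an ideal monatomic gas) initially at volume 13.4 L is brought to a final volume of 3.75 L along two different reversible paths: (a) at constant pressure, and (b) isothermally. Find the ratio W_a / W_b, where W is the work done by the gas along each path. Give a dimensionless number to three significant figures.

W_a / W_b ≈ 0.565

Path (a) isobaric: W = P₁(V₂ − V₁) → W_a/(P₁V₁) = -0.7201.
Path (b) isothermal: W = P₁V₁ ln(V₂/V₁) → W_b/(P₁V₁) = -1.273.
W_a / W_b = -0.7201 / -1.273 = 0.5655.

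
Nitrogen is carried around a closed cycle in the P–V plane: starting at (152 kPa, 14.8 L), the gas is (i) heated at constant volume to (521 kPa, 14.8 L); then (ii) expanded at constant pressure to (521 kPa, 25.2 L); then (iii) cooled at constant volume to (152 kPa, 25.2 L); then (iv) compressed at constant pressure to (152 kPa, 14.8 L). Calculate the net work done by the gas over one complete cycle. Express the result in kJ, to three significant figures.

Constant-volume legs do no work.
W(ii) = (521)(25.2 − 14.8) = 5418 J; W(iv) = (152)(14.8 − 25.2) = -1581 J.
W_net = 5418 − 1581 = 3838 J (the clockwise enclosed area).

W_net ≈ 3.84 kJ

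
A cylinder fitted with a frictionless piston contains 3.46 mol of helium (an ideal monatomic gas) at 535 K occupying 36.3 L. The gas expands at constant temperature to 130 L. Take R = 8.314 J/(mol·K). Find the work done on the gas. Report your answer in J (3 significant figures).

W ≈ -19600 J

Isothermal: W = nRT ln(V₂/V₁).
W = (3.46)(8.314)(535) × ln(130/36.3)
  = 15390 × 1.276
W_by_gas = 19633 J; work on gas = −W_by = -19633 J.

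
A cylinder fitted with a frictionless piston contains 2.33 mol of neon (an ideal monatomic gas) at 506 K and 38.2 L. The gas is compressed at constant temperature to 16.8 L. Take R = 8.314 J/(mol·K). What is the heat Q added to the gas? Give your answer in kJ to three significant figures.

Isothermal ⇒ ΔU = 0, so Q = W = nRT ln(V₂/V₁).
Q = (2.33)(8.314)(506) ln(16.8/38.2) = 9802 × -0.8215 = -8052 J.

Q ≈ -8.05 kJ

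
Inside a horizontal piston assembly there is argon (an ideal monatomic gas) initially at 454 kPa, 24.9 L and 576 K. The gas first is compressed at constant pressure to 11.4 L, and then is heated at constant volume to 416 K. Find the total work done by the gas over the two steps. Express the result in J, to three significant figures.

W_total ≈ -6130 J

Step 1 (isobaric): W = PΔV = (454 kPa)(11.4 − 24.9 L) = -6129 J.
Step 2 (isochoric): W = 0 (constant volume).
W_total = -6129 + 0 = -6129 J.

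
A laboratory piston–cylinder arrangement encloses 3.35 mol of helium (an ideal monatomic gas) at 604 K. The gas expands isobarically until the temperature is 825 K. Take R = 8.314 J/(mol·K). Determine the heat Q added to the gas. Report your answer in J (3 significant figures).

Isobaric: W = nRΔT = (3.35)(8.314)(221) = 6155 J.
ΔU = nCᵥΔT with Cᵥ = 3R/2: ΔU = (3.35)(12.47)(221) = 9233 J.
Q = ΔU + W = 9233 + 6155 = 15388 J.

Q ≈ 15400 J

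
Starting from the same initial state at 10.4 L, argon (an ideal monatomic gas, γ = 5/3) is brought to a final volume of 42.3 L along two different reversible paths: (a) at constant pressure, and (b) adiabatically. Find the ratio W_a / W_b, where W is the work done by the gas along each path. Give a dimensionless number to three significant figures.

Path (a) isobaric: W = P₁(V₂ − V₁) → W_a/(P₁V₁) = 3.067.
Path (b) adiabatic: W = P₁V₁(1 − (V₁/V₂)^(γ−1))/(γ−1) → W_b/(P₁V₁) = 0.9113.
W_a / W_b = 3.067 / 0.9113 = 3.366.

W_a / W_b ≈ 3.37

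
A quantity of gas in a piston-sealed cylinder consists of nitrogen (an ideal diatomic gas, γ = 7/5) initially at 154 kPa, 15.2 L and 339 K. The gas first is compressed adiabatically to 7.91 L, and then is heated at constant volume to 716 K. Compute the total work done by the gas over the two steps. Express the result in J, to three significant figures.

W_total ≈ -1750 J

Step 1 (adiabatic): W = (P₁V₁ − P₂V₂)/(γ−1) = (2341 − 3040)/0.4 = -1747 J.
Step 2 (isochoric): W = 0 (constant volume).
W_total = -1747 + 0 = -1747 J.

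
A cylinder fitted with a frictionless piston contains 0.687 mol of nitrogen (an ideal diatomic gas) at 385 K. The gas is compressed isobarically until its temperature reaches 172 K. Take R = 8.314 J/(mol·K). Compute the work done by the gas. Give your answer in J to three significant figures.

W ≈ -1220 J

Isobaric: W = P ΔV = nR ΔT.
W = (0.687)(8.314)(172 − 385) = -1217 J.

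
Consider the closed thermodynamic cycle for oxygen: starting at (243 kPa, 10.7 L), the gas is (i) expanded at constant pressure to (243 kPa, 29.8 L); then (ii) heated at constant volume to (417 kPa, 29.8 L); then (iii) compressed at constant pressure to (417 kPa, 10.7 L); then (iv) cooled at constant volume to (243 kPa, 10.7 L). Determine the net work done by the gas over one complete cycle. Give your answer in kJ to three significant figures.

Constant-volume legs do no work.
W(i) = (243)(29.8 − 10.7) = 4641 J; W(iii) = (417)(10.7 − 29.8) = -7965 J.
W_net = 4641 − 7965 = -3323 J (the counter-clockwise enclosed area).

W_net ≈ -3.32 kJ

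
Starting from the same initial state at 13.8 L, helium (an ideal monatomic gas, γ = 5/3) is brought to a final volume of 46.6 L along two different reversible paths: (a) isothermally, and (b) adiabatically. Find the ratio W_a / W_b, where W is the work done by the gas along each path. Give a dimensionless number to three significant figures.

Path (a) isothermal: W = P₁V₁ ln(V₂/V₁) → W_a/(P₁V₁) = 1.217.
Path (b) adiabatic: W = P₁V₁(1 − (V₁/V₂)^(γ−1))/(γ−1) → W_b/(P₁V₁) = 0.8336.
W_a / W_b = 1.217 / 0.8336 = 1.46.

W_a / W_b ≈ 1.46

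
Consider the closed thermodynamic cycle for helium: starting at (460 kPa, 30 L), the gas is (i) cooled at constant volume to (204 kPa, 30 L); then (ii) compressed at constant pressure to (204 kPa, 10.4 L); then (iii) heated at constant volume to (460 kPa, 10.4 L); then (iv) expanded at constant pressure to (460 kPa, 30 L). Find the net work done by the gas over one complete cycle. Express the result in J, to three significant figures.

Constant-volume legs do no work.
W(ii) = (204)(10.4 − 30) = -3998 J; W(iv) = (460)(30 − 10.4) = 9016 J.
W_net = -3998 + 9016 = 5018 J (the clockwise enclosed area).

W_net ≈ 5020 J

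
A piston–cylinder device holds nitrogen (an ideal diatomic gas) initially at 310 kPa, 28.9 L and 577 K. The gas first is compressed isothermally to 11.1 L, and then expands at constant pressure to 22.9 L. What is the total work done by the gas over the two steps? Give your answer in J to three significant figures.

Step 1 (isothermal): W = P₁V₁ ln(V₂/V₁) = (8959) ln(11.1/28.9) = -8573 J.
After step 1: P = 807.1 kPa, V = 11.1 L, T = 577 K.
Step 2 (isobaric): W = PΔV = (807.1 kPa)(22.9 − 11.1 L) = 9524 J.
W_total = -8573 + 9524 = 951.1 J.

W_total ≈ 951 J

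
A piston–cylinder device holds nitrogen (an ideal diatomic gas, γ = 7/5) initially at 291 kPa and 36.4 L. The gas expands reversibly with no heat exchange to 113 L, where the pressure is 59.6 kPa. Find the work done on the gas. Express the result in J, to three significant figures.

W ≈ -9640 J

Adiabatic: W = (P₁V₁ − P₂V₂)/(γ − 1) with γ = 7/5.
P₁V₁ = 10592 J, P₂V₂ = 6735 J.
W = (10592 − 6735) / 0.4 = 9644 J.
Work on gas = −W_by = -9644 J.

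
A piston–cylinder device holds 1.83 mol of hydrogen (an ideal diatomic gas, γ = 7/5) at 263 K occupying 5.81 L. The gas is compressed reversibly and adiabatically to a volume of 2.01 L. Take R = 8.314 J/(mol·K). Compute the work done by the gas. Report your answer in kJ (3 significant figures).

Adiabatic: TV^(γ−1) = const with γ = 7/5.
T₂ = T₁ (V₁/V₂)^(γ−1) = 263 × (5.81/2.01)^0.4 = 263 × 1.529 = 402.1 K.
W_by = nCᵥ(T₁ − T₂) = (1.83)(20.79)(263 − 402.1) = -5291 J.

W ≈ -5.29 kJ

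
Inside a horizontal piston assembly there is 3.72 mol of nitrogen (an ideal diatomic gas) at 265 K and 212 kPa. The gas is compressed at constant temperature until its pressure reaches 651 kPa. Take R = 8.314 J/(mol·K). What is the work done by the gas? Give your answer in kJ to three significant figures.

W ≈ -9.20 kJ

Isothermal process: W = nRT ln(V₂/V₁) = nRT ln(P₁/P₂).
W = (3.72)(8.314)(265) × ln(212/651)
  = 8196 × ln(0.3257) = 8196 × -1.122
W_by_gas = -9195 J.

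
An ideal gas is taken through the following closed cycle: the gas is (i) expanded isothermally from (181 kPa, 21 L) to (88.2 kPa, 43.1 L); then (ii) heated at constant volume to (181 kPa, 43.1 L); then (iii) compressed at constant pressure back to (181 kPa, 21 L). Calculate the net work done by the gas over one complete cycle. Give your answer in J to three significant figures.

Leg (i): W = PᵢVᵢ ln(V_f/Vᵢ) = (3801) ln(43.1/21) = 2733 J.
Leg (ii): W = 0.
Leg (iii): W = PΔV = (181)(21 − 43.1) = -4000 J.
W_net = 2733 − 4000 = -1267 J.

W_net ≈ -1270 J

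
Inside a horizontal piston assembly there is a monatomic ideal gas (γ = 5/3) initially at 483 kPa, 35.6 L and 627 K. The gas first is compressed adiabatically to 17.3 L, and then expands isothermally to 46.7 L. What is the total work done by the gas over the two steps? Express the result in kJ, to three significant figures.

Step 1 (adiabatic): W = (P₁V₁ − P₂V₂)/(γ−1) = (17195 − 27818)/0.667 = -15935 J.
After step 1: P = 1608 kPa, V = 17.3 L, T = 1014 K.
Step 2 (isothermal): W = P₁V₁ ln(V₂/V₁) = (27818) ln(46.7/17.3) = 27625 J.
W_total = -15935 + 27625 = 11689 J.

W_total ≈ 11.7 kJ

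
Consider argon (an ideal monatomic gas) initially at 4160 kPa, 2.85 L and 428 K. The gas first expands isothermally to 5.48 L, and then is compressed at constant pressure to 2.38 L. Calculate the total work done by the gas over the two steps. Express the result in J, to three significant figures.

Step 1 (isothermal): W = P₁V₁ ln(V₂/V₁) = (11856) ln(5.48/2.85) = 7751 J.
After step 1: P = 2164 kPa, V = 5.48 L, T = 428 K.
Step 2 (isobaric): W = PΔV = (2164 kPa)(2.38 − 5.48 L) = -6707 J.
W_total = 7751 − 6707 = 1044 J.

W_total ≈ 1040 J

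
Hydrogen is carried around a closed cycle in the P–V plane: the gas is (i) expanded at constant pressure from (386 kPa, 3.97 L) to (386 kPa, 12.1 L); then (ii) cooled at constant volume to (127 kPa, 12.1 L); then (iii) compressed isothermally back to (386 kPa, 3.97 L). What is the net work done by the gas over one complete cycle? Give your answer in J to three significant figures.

W_net ≈ 1430 J

Leg (i): W = PΔV = (386)(12.1 − 3.97) = 3138 J.
Leg (ii): W = 0.
Leg (iii): W = PᵢVᵢ ln(V_f/Vᵢ) = (1537) ln(3.97/12.1) = -1713 J.
W_net = 3138 − 1713 = 1426 J.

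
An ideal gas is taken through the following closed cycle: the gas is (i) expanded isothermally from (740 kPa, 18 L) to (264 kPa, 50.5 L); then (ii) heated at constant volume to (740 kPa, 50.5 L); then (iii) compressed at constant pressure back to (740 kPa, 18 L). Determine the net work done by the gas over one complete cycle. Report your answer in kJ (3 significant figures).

W_net ≈ -10.3 kJ

Leg (i): W = PᵢVᵢ ln(V_f/Vᵢ) = (13320) ln(50.5/18) = 13741 J.
Leg (ii): W = 0.
Leg (iii): W = PΔV = (740)(18 − 50.5) = -24050 J.
W_net = 13741 − 24050 = -10309 J.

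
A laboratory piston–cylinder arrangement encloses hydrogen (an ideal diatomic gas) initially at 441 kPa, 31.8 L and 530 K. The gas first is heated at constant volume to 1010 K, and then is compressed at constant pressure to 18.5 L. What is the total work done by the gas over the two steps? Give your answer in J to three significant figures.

W_total ≈ -11200 J

Step 1 (isochoric): W = 0 (constant volume).
After step 1: P = 840.4 kPa (V unchanged).
Step 2 (isobaric): W = PΔV = (840.4 kPa)(18.5 − 31.8 L) = -11177 J.
W_total = 0 − 11177 = -11177 J.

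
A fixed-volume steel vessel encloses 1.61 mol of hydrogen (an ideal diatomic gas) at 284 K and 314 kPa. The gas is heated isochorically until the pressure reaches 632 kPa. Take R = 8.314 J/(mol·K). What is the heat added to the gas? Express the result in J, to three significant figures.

Constant volume ⇒ W = 0, so Q = ΔU = nCᵥΔT with Cᵥ = 5R/2 = 20.79 J/(mol·K).
At constant V, T₂/T₁ = P₂/P₁ ⇒ ΔT = T₁(P₂/P₁ − 1) = 284·(632/314 − 1) = 287.6 K.
ΔU = (1.61)(20.79)(287.6) = 9625 J.

Q ≈ 9620 J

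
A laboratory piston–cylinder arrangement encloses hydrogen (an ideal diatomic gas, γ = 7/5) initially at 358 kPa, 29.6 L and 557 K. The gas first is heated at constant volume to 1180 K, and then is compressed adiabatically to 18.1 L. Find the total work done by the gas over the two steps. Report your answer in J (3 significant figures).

W_total ≈ -12200 J

Step 1 (isochoric): W = 0 (constant volume).
After step 1: P = 758.4 kPa (V unchanged).
Step 2 (adiabatic): W = (P₁V₁ − P₂V₂)/(γ−1) = (22449 − 27330)/0.4 = -12203 J.
W_total = 0 − 12203 = -12203 J.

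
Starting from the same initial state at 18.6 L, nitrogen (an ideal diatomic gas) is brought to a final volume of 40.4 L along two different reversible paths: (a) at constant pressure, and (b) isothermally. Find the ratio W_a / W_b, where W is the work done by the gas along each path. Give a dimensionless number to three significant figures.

Path (a) isobaric: W = P₁(V₂ − V₁) → W_a/(P₁V₁) = 1.172.
Path (b) isothermal: W = P₁V₁ ln(V₂/V₁) → W_b/(P₁V₁) = 0.7757.
W_a / W_b = 1.172 / 0.7757 = 1.511.

W_a / W_b ≈ 1.51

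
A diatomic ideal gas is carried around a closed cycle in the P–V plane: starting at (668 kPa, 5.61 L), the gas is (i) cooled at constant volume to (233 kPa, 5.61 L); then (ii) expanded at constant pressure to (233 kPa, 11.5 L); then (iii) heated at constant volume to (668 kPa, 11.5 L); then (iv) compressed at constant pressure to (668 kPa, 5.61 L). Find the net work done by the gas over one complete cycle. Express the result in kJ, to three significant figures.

W_net ≈ -2.56 kJ

Constant-volume legs do no work.
W(ii) = (233)(11.5 − 5.61) = 1372 J; W(iv) = (668)(5.61 − 11.5) = -3935 J.
W_net = 1372 − 3935 = -2562 J (the counter-clockwise enclosed area).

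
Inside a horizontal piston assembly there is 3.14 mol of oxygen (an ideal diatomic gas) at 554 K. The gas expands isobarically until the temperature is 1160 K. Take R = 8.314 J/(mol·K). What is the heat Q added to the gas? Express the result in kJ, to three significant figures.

Q ≈ 55.4 kJ

Isobaric: W = nRΔT = (3.14)(8.314)(606) = 15820 J.
ΔU = nCᵥΔT with Cᵥ = 5R/2: ΔU = (3.14)(20.79)(606) = 39551 J.
Q = ΔU + W = 39551 + 15820 = 55371 J.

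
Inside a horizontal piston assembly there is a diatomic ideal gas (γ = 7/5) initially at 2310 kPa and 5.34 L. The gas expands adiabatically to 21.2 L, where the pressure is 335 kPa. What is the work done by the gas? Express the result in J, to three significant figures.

W ≈ 13100 J

Adiabatic: W = (P₁V₁ − P₂V₂)/(γ − 1) with γ = 7/5.
P₁V₁ = 12335 J, P₂V₂ = 7102 J.
W = (12335 − 7102) / 0.4 = 13084 J.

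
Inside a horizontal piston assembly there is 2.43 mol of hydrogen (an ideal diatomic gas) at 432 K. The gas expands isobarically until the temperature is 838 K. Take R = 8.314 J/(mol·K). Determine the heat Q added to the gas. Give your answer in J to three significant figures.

Q ≈ 28700 J

Isobaric: W = nRΔT = (2.43)(8.314)(406) = 8202 J.
ΔU = nCᵥΔT with Cᵥ = 5R/2: ΔU = (2.43)(20.79)(406) = 20506 J.
Q = ΔU + W = 20506 + 8202 = 28708 J.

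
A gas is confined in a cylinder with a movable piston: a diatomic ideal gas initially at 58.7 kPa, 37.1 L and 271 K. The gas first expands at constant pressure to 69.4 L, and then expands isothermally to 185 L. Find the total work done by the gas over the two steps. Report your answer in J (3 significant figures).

W_total ≈ 5890 J

Step 1 (isobaric): W = PΔV = (58.7 kPa)(69.4 − 37.1 L) = 1896 J.
After step 1: P = 58.7 kPa, V = 69.4 L, T = 506.9 K.
Step 2 (isothermal): W = P₁V₁ ln(V₂/V₁) = (4074) ln(185/69.4) = 3994 J.
W_total = 1896 + 3994 = 5890 J.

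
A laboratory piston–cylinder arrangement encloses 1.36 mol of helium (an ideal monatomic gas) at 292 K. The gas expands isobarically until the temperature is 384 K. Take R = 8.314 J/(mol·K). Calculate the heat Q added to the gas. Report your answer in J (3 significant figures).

Q ≈ 2600 J

Isobaric: W = nRΔT = (1.36)(8.314)(92) = 1040 J.
ΔU = nCᵥΔT with Cᵥ = 3R/2: ΔU = (1.36)(12.47)(92) = 1560 J.
Q = ΔU + W = 1560 + 1040 = 2601 J.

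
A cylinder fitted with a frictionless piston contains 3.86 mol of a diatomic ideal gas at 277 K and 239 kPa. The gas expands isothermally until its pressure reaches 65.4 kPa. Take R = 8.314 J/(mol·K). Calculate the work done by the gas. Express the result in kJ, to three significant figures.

W ≈ 11.5 kJ

Isothermal process: W = nRT ln(V₂/V₁) = nRT ln(P₁/P₂).
W = (3.86)(8.314)(277) × ln(239/65.4)
  = 8889 × ln(3.654) = 8889 × 1.296
W_by_gas = 11520 J.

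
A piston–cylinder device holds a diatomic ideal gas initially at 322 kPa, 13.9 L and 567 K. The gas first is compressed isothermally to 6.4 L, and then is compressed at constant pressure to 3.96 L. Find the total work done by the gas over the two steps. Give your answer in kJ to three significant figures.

W_total ≈ -5.18 kJ

Step 1 (isothermal): W = P₁V₁ ln(V₂/V₁) = (4476) ln(6.4/13.9) = -3471 J.
After step 1: P = 699.3 kPa, V = 6.4 L, T = 567 K.
Step 2 (isobaric): W = PΔV = (699.3 kPa)(3.96 − 6.4 L) = -1706 J.
W_total = -3471 − 1706 = -5178 J.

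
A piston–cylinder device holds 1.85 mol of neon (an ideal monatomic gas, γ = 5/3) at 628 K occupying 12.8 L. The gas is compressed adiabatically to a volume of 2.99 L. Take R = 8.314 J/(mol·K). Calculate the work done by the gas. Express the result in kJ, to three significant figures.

W ≈ -23.7 kJ

Adiabatic: TV^(γ−1) = const with γ = 5/3.
T₂ = T₁ (V₁/V₂)^(γ−1) = 628 × (12.8/2.99)^0.667 = 628 × 2.636 = 1656 K.
W_by = nCᵥ(T₁ − T₂) = (1.85)(12.47)(628 − 1656) = -23711 J.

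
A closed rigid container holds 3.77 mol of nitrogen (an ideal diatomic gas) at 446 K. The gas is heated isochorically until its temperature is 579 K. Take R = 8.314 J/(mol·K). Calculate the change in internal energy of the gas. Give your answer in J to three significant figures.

ΔU ≈ 10400 J

Constant volume ⇒ W = 0, so Q = ΔU = nCᵥΔT with Cᵥ = 5R/2 = 20.79 J/(mol·K).
ΔU = (3.77)(20.79)(579 − 446) = 10422 J.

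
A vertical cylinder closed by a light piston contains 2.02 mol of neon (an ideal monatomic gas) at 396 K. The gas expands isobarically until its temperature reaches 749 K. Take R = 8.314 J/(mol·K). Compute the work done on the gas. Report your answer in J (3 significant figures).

W ≈ -5930 J

Isobaric: W = P ΔV = nR ΔT.
W = (2.02)(8.314)(749 − 396) = 5928 J.
Work on gas = −W_by = -5928 J.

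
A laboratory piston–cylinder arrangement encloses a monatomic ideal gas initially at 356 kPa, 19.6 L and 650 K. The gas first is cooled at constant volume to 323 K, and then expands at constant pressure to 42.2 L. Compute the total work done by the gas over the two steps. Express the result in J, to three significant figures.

Step 1 (isochoric): W = 0 (constant volume).
After step 1: P = 176.9 kPa (V unchanged).
Step 2 (isobaric): W = PΔV = (176.9 kPa)(42.2 − 19.6 L) = 3998 J.
W_total = 0 + 3998 = 3998 J.

W_total ≈ 4000 J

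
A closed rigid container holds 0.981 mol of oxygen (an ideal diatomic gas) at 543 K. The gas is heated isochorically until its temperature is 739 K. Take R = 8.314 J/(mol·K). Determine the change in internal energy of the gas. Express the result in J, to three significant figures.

ΔU ≈ 4000 J

Constant volume ⇒ W = 0, so Q = ΔU = nCᵥΔT with Cᵥ = 5R/2 = 20.79 J/(mol·K).
ΔU = (0.981)(20.79)(739 − 543) = 3996 J.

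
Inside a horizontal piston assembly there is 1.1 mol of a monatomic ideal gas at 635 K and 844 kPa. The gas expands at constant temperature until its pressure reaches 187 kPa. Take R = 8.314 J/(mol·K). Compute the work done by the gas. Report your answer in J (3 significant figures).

Isothermal process: W = nRT ln(V₂/V₁) = nRT ln(P₁/P₂).
W = (1.1)(8.314)(635) × ln(844/187)
  = 5807 × ln(4.513) = 5807 × 1.507
W_by_gas = 8752 J.

W ≈ 8750 J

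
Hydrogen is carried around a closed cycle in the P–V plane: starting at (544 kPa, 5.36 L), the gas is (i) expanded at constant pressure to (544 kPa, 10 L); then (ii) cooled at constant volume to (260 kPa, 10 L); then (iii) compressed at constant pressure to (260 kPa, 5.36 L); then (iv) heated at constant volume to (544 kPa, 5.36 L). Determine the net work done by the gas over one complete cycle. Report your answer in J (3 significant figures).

W_net ≈ 1320 J

Constant-volume legs do no work.
W(i) = (544)(10 − 5.36) = 2524 J; W(iii) = (260)(5.36 − 10) = -1206 J.
W_net = 2524 − 1206 = 1318 J (the clockwise enclosed area).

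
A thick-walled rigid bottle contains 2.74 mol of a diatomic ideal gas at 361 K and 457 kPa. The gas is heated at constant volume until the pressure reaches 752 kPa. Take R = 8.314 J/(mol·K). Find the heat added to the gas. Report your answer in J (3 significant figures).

Q ≈ 13300 J

Constant volume ⇒ W = 0, so Q = ΔU = nCᵥΔT with Cᵥ = 5R/2 = 20.79 J/(mol·K).
At constant V, T₂/T₁ = P₂/P₁ ⇒ ΔT = T₁(P₂/P₁ − 1) = 361·(752/457 − 1) = 233 K.
ΔU = (2.74)(20.79)(233) = 13271 J.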